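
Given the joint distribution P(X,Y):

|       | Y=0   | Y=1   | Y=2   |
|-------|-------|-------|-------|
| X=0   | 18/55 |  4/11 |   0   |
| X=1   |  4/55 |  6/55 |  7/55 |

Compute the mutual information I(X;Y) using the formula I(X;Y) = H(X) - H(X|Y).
0.2501 bits

I(X;Y) = H(X) - H(X|Y)

Marginal of X (row sums):
  P(X=0) = 18/55 + 4/11 + 0 = 38/55
  P(X=1) = 4/55 + 6/55 + 7/55 = 17/55
H(X) = -[(38/55)·log₂(38/55) + (17/55)·log₂(17/55)]
  = 0.36855 + 0.52357 = 0.8921 bits

Marginal of Y (column sums):
  P(Y=0) = 18/55 + 4/55 = 2/5
  P(Y=1) = 4/11 + 6/55 = 26/55
  P(Y=2) = 0 + 7/55 = 7/55
H(X|Y) = Σ_y P(y)·H(X|Y=y):
  Y=0: P(Y=0) = 2/5, P(X|Y=0) = (9/11, 2/11) → H(X|Y=0) = 0.68404
  Y=1: P(Y=1) = 26/55, P(X|Y=1) = (10/13, 3/13) → H(X|Y=1) = 0.77935
  Y=2: P(Y=2) = 7/55, P(X|Y=2) = (0, 1) → H(X|Y=2) = 0.00000
H(X|Y) = (2/5)·0.68404 + (26/55)·0.77935 + (7/55)·0.00000 = 0.6420 bits

I(X;Y) = H(X) - H(X|Y) = 0.8921 - 0.6420 = 0.2501 bits

Cross-check via I(X;Y) = H(X) + H(Y) - H(X,Y): computing H(Y) from the column sums and H(X,Y) from the 6 cells in the same way gives H(Y) = 1.4183 bits and H(X,Y) = 2.0603 bits, so
I(X;Y) = 0.8921 + 1.4183 - 2.0603 = 0.2501 bits ✓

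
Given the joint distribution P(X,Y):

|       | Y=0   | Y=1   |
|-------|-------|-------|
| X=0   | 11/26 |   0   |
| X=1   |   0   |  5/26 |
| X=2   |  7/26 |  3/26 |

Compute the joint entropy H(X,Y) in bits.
1.8516 bits

H(X,Y) = -Σ_{x,y} P(x,y) log₂ P(x,y). Per-cell terms -P(x,y)·log₂P(x,y):
  X=0: 0.5250, 0.0000
  X=1: 0.0000, 0.4574
  X=2: 0.5097, 0.3595
  (cells with P = 0 contribute 0)
Sum of the 6 terms: H(X,Y) = 1.8516 bits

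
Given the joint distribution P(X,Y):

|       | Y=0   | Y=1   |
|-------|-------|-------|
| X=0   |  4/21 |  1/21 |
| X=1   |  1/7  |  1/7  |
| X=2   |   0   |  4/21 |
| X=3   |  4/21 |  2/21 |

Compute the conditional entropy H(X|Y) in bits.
1.7030 bits

H(X|Y) = H(X,Y) - H(Y)

H(X,Y) = -Σ_{x,y} P(x,y) log₂ P(x,y). Per-cell terms -P(x,y)·log₂P(x,y):
  X=0: 0.45568, 0.20916
  X=1: 0.40105, 0.40105
  X=2: 0.00000, 0.45568
  X=3: 0.45568, 0.32308
  (cells with P = 0 contribute 0)
Sum of the 8 terms: H(X,Y) = 2.7014 bits

Marginal of Y (column sums):
  P(Y=0) = 4/21 + 1/7 + 0 + 4/21 = 11/21
  P(Y=1) = 1/21 + 1/7 + 4/21 + 2/21 = 10/21
H(Y) = -[(11/21)·log₂(11/21) + (10/21)·log₂(10/21)]
  = 0.48865 + 0.50971 = 0.9984 bits

H(X|Y) = H(X,Y) - H(Y) = 2.7014 - 0.9984 = 1.7030 bits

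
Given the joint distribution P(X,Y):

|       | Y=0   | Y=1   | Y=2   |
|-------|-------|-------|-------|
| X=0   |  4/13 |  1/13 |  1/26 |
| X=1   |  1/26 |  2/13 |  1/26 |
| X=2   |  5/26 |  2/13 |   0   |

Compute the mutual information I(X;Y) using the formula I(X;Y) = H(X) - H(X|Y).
0.2002 bits

I(X;Y) = H(X) - H(X|Y)

Marginal of X (row sums):
  P(X=0) = 4/13 + 1/13 + 1/26 = 11/26
  P(X=1) = 1/26 + 2/13 + 1/26 = 3/13
  P(X=2) = 5/26 + 2/13 + 0 = 9/26
H(X) = -[(11/26)·log₂(11/26) + (3/13)·log₂(3/13) + (9/26)·log₂(9/26)]
  = 0.5250 + 0.4882 + 0.5298 = 1.5430 bits

Marginal of Y (column sums):
  P(Y=0) = 4/13 + 1/26 + 5/26 = 7/13
  P(Y=1) = 1/13 + 2/13 + 2/13 = 5/13
  P(Y=2) = 1/26 + 1/26 + 0 = 1/13
H(X|Y) = Σ_y P(y)·H(X|Y=y):
  Y=0: P(Y=0) = 7/13, P(X|Y=0) = (4/7, 1/14, 5/14) → H(X|Y=0) = 1.2638
  Y=1: P(Y=1) = 5/13, P(X|Y=1) = (1/5, 2/5, 2/5) → H(X|Y=1) = 1.5219
  Y=2: P(Y=2) = 1/13, P(X|Y=2) = (1/2, 1/2, 0) → H(X|Y=2) = 1.0000
H(X|Y) = (7/13)·1.2638 + (5/13)·1.5219 + (1/13)·1.0000 = 1.3428 bits

I(X;Y) = H(X) - H(X|Y) = 1.5430 - 1.3428 = 0.2002 bits

Cross-check via I(X;Y) = H(X) + H(Y) - H(X,Y): computing H(Y) from the column sums and H(X,Y) from the 9 cells in the same way gives H(Y) = 1.2957 bits and H(X,Y) = 2.6385 bits, so
I(X;Y) = 1.5430 + 1.2957 - 2.6385 = 0.2002 bits ✓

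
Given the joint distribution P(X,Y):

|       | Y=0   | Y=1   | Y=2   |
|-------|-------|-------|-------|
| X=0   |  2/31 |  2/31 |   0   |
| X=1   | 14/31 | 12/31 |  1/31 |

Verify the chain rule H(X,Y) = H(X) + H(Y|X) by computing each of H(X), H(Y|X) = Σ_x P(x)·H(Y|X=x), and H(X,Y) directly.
H(X) = 0.5548 bits, H(Y|X) = 1.1632 bits, H(X,Y) = 1.7180 bits

Marginal of X (row sums):
  P(X=0) = 2/31 + 2/31 + 0 = 4/31
  P(X=1) = 14/31 + 12/31 + 1/31 = 27/31
H(X) = -[(4/31)·log₂(4/31) + (27/31)·log₂(27/31)]
  = 0.38119 + 0.17359 = 0.5548 bits

H(Y|X) = Σ_x P(x)·H(Y|X=x):
  X=0: P(X=0) = 4/31, P(Y|X=0) = (1/2, 1/2, 0) → H(Y|X=0) = 1.00000
  X=1: P(X=1) = 27/31, P(Y|X=1) = (14/27, 4/9, 1/27) → H(Y|X=1) = 1.18739
H(Y|X) = (4/31)·1.00000 + (27/31)·1.18739 = 1.1632 bits

H(X,Y) = -Σ_{x,y} P(x,y) log₂ P(x,y). Per-cell terms -P(x,y)·log₂P(x,y):
  X=0: 0.25511, 0.25511, 0.00000
  X=1: 0.51793, 0.53003, 0.15981
  (cells with P = 0 contribute 0)
Sum of the 6 terms: H(X,Y) = 1.7180 bits

Chain rule check:
  H(X) + H(Y|X) = 0.5548 + 1.1632 = 1.7180 bits
  H(X,Y) = 1.7180 bits
✓ Chain rule verified.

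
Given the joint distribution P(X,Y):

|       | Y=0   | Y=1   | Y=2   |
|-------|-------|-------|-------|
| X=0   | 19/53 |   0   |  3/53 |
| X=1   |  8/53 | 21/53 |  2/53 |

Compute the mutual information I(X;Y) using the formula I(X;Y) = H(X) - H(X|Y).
0.4409 bits

I(X;Y) = H(X) - H(X|Y)

Marginal of X (row sums):
  P(X=0) = 19/53 + 0 + 3/53 = 22/53
  P(X=1) = 8/53 + 21/53 + 2/53 = 31/53
H(X) = -[(22/53)·log₂(22/53) + (31/53)·log₂(31/53)]
  = 0.5265 + 0.4526 = 0.9791 bits

Marginal of Y (column sums):
  P(Y=0) = 19/53 + 8/53 = 27/53
  P(Y=1) = 0 + 21/53 = 21/53
  P(Y=2) = 3/53 + 2/53 = 5/53
H(X|Y) = Σ_y P(y)·H(X|Y=y):
  Y=0: P(Y=0) = 27/53, P(X|Y=0) = (19/27, 8/27) → H(X|Y=0) = 0.8767
  Y=1: P(Y=1) = 21/53, P(X|Y=1) = (0, 1) → H(X|Y=1) = 0.0000
  Y=2: P(Y=2) = 5/53, P(X|Y=2) = (3/5, 2/5) → H(X|Y=2) = 0.9710
H(X|Y) = (27/53)·0.8767 + (21/53)·0.0000 + (5/53)·0.9710 = 0.5382 bits

I(X;Y) = H(X) - H(X|Y) = 0.9791 - 0.5382 = 0.4409 bits

Cross-check via I(X;Y) = H(X) + H(Y) - H(X,Y): computing H(Y) from the column sums and H(X,Y) from the 6 cells in the same way gives H(Y) = 1.3462 bits and H(X,Y) = 1.8844 bits, so
I(X;Y) = 0.9791 + 1.3462 - 1.8844 = 0.4409 bits ✓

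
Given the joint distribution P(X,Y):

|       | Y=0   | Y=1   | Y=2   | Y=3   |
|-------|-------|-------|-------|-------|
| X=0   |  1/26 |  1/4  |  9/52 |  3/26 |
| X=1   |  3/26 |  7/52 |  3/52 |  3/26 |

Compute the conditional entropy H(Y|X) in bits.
1.8412 bits

H(Y|X) = H(X,Y) - H(X)

H(X,Y) = -Σ_{x,y} P(x,y) log₂ P(x,y). Per-cell terms -P(x,y)·log₂P(x,y):
  X=0: 0.18079, 0.50000, 0.43797, 0.35948
  X=1: 0.35948, 0.38945, 0.23743, 0.35948
Sum of the 8 terms: H(X,Y) = 2.8241 bits

Marginal of X (row sums):
  P(X=0) = 1/26 + 1/4 + 9/52 + 3/26 = 15/26
  P(X=1) = 3/26 + 7/52 + 3/52 + 3/26 = 11/26
H(X) = -[(15/26)·log₂(15/26) + (11/26)·log₂(11/26)]
  = 0.45782 + 0.52504 = 0.9829 bits

H(Y|X) = H(X,Y) - H(X) = 2.8241 - 0.9829 = 1.8412 bits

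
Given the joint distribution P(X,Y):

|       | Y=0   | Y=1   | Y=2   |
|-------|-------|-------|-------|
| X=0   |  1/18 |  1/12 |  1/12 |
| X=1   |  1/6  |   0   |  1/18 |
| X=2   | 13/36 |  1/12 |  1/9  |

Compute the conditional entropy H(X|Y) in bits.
1.2888 bits

H(X|Y) = H(X,Y) - H(Y)

H(X,Y) = -Σ_{x,y} P(x,y) log₂ P(x,y). Per-cell terms -P(x,y)·log₂P(x,y):
  X=0: 0.23166250, 0.29874688, 0.29874688
  X=1: 0.43082708, 0.00000000, 0.23166250
  X=2: 0.53064746, 0.29874688, 0.35221389
  (cells with P = 0 contribute 0)
Sum of the 9 terms: H(X,Y) = 2.6732541 bits

Marginal of Y (column sums):
  P(Y=0) = 1/18 + 1/6 + 13/36 = 7/12
  P(Y=1) = 1/12 + 0 + 1/12 = 1/6
  P(Y=2) = 1/12 + 1/18 + 1/9 = 1/4
H(Y) = -[(7/12)·log₂(7/12) + (1/6)·log₂(1/6) + (1/4)·log₂(1/4)]
  = 0.45360442 + 0.43082708 + 0.50000000 = 1.3844315 bits

H(X|Y) = H(X,Y) - H(Y) = 2.6732541 - 1.3844315 = 1.2888 bits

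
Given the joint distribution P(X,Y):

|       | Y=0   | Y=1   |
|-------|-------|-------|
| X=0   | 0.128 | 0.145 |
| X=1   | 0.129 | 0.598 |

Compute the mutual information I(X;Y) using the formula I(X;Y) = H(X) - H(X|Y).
0.0596 bits

I(X;Y) = H(X) - H(X|Y)

Marginal of X (row sums):
  P(X=0) = 0.128 + 0.145 = 0.273
  P(X=1) = 0.129 + 0.598 = 0.727
H(X) = -[0.273·log₂(0.273) + 0.727·log₂(0.727)]
  = 0.5113 + 0.3344 = 0.8457 bits

Marginal of Y (column sums):
  P(Y=0) = 0.128 + 0.129 = 0.257
  P(Y=1) = 0.145 + 0.598 = 0.743
H(X|Y) = Σ_y P(y)·H(X|Y=y):
  Y=0: P(Y=0) = 0.257, P(X|Y=0) = (128/257, 129/257) → H(X|Y=0) = 1.0000
  Y=1: P(Y=1) = 0.743, P(X|Y=1) = (145/743, 598/743) → H(X|Y=1) = 0.7121
H(X|Y) = 0.257·1.0000 + 0.743·0.7121 = 0.7861 bits

I(X;Y) = H(X) - H(X|Y) = 0.8457 - 0.7861 = 0.0596 bits

Cross-check via I(X;Y) = H(X) + H(Y) - H(X,Y): computing H(Y) from the column sums and H(X,Y) from the 4 cells in the same way gives H(Y) = 0.8222 bits and H(X,Y) = 1.6083 bits, so
I(X;Y) = 0.8457 + 0.8222 - 1.6083 = 0.0596 bits ✓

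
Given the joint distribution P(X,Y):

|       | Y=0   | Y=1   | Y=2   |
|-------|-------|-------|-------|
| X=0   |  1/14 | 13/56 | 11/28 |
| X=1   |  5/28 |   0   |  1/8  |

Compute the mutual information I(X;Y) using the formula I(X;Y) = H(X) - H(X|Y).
0.2569 bits

I(X;Y) = H(X) - H(X|Y)

Marginal of X (row sums):
  P(X=0) = 1/14 + 13/56 + 11/28 = 39/56
  P(X=1) = 5/28 + 0 + 1/8 = 17/56
H(X) = -[(39/56)·log₂(39/56) + (17/56)·log₂(17/56)]
  = 0.3635 + 0.5221 = 0.8856 bits

Marginal of Y (column sums):
  P(Y=0) = 1/14 + 5/28 = 1/4
  P(Y=1) = 13/56 + 0 = 13/56
  P(Y=2) = 11/28 + 1/8 = 29/56
H(X|Y) = Σ_y P(y)·H(X|Y=y):
  Y=0: P(Y=0) = 1/4, P(X|Y=0) = (2/7, 5/7) → H(X|Y=0) = 0.8631
  Y=1: P(Y=1) = 13/56, P(X|Y=1) = (1, 0) → H(X|Y=1) = 0.0000
  Y=2: P(Y=2) = 29/56, P(X|Y=2) = (22/29, 7/29) → H(X|Y=2) = 0.7973
H(X|Y) = (1/4)·0.8631 + (13/56)·0.0000 + (29/56)·0.7973 = 0.6287 bits

I(X;Y) = H(X) - H(X|Y) = 0.8856 - 0.6287 = 0.2569 bits

Cross-check via I(X;Y) = H(X) + H(Y) - H(X,Y): computing H(Y) from the column sums and H(X,Y) from the 6 cells in the same way gives H(Y) = 1.4807 bits and H(X,Y) = 2.1094 bits, so
I(X;Y) = 0.8856 + 1.4807 - 2.1094 = 0.2569 bits ✓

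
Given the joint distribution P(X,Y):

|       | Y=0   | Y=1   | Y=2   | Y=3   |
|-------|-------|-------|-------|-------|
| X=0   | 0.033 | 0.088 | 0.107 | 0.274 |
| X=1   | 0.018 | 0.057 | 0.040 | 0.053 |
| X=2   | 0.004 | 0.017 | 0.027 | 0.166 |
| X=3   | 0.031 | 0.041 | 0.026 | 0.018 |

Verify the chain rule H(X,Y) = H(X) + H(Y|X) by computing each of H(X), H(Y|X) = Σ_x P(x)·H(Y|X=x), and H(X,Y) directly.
H(X) = 1.7680 bits, H(Y|X) = 1.5981 bits, H(X,Y) = 3.3661 bits

Marginal of X (row sums):
  P(X=0) = 0.033 + 0.088 + 0.107 + 0.274 = 0.502
  P(X=1) = 0.018 + 0.057 + 0.040 + 0.053 = 0.168
  P(X=2) = 0.004 + 0.017 + 0.027 + 0.166 = 0.214
  P(X=3) = 0.031 + 0.041 + 0.026 + 0.018 = 0.116
H(X) = -[0.502·log₂(0.502) + 0.168·log₂(0.168) + 0.214·log₂(0.214) + 0.116·log₂(0.116)]
  = 0.49911 + 0.43234 + 0.47600 + 0.36051 = 1.7680 bits

H(Y|X) = Σ_x P(x)·H(Y|X=x):
  X=0: P(X=0) = 0.502, P(Y|X=0) = (33/502, 44/251, 107/502, 137/251) → H(Y|X=0) = 1.65064
  X=1: P(X=1) = 0.168, P(Y|X=1) = (3/28, 19/56, 5/21, 53/168) → H(Y|X=1) = 1.89238
  X=2: P(X=2) = 0.214, P(Y|X=2) = (2/107, 17/214, 27/214, 83/107) → H(Y|X=2) = 1.05864
  X=3: P(X=3) = 0.116, P(Y|X=3) = (31/116, 41/116, 13/58, 9/58) → H(Y|X=3) = 1.93979
H(Y|X) = 0.502·1.65064 + 0.168·1.89238 + 0.214·1.05864 + 0.116·1.93979 = 1.5981 bits

H(X,Y) = -Σ_{x,y} P(x,y) log₂ P(x,y). Per-cell terms -P(x,y)·log₂P(x,y):
  X=0: 0.16241, 0.30856, 0.34500, 0.51176
  X=1: 0.10433, 0.23557, 0.18575, 0.22461
  X=2: 0.03186, 0.09993, 0.14069, 0.43006
  X=3: 0.15536, 0.18894, 0.13690, 0.10433
Sum of the 16 terms: H(X,Y) = 3.3661 bits

Chain rule check:
  H(X) + H(Y|X) = 1.7680 + 1.5981 = 3.3661 bits
  H(X,Y) = 3.3661 bits
✓ Chain rule verified.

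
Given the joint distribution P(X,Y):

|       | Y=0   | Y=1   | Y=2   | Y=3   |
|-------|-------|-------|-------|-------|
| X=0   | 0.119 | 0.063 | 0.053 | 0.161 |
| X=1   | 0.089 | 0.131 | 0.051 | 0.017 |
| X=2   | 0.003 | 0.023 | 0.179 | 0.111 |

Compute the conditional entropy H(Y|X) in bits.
1.6542 bits

H(Y|X) = H(X,Y) - H(X)

H(X,Y) = -Σ_{x,y} P(x,y) log₂ P(x,y). Per-cell terms -P(x,y)·log₂P(x,y):
  X=0: 0.36545, 0.25128, 0.22461, 0.42421
  X=1: 0.31061, 0.38414, 0.21896, 0.09993
  X=2: 0.02514, 0.12517, 0.44427, 0.35202
Sum of the 12 terms: H(X,Y) = 3.2258 bits

Marginal of X (row sums):
  P(X=0) = 0.119 + 0.063 + 0.053 + 0.161 = 0.396
  P(X=1) = 0.089 + 0.131 + 0.051 + 0.017 = 0.288
  P(X=2) = 0.003 + 0.023 + 0.179 + 0.111 = 0.316
H(X) = -[0.396·log₂(0.396) + 0.288·log₂(0.288) + 0.316·log₂(0.316)]
  = 0.52923 + 0.51721 + 0.52519 = 1.5716 bits

H(Y|X) = H(X,Y) - H(X) = 3.2258 - 1.5716 = 1.6542 bits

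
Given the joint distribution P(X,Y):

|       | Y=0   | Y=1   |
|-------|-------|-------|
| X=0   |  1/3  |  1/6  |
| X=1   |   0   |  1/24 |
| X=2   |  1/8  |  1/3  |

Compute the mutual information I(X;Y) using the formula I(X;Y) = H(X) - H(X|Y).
0.1484 bits

I(X;Y) = H(X) - H(X|Y)

Marginal of X (row sums):
  P(X=0) = 1/3 + 1/6 = 1/2
  P(X=1) = 0 + 1/24 = 1/24
  P(X=2) = 1/8 + 1/3 = 11/24
H(X) = -[(1/2)·log₂(1/2) + (1/24)·log₂(1/24) + (11/24)·log₂(11/24)]
  = 0.5000 + 0.1910 + 0.5159 = 1.2069 bits

Marginal of Y (column sums):
  P(Y=0) = 1/3 + 0 + 1/8 = 11/24
  P(Y=1) = 1/6 + 1/24 + 1/3 = 13/24
H(X|Y) = Σ_y P(y)·H(X|Y=y):
  Y=0: P(Y=0) = 11/24, P(X|Y=0) = (8/11, 0, 3/11) → H(X|Y=0) = 0.8454
  Y=1: P(Y=1) = 13/24, P(X|Y=1) = (4/13, 1/13, 8/13) → H(X|Y=1) = 1.2389
H(X|Y) = (11/24)·0.8454 + (13/24)·1.2389 = 1.0585 bits

I(X;Y) = H(X) - H(X|Y) = 1.2069 - 1.0585 = 0.1484 bits

Cross-check via I(X;Y) = H(X) + H(Y) - H(X,Y): computing H(Y) from the column sums and H(X,Y) from the 6 cells in the same way gives H(Y) = 0.9950 bits and H(X,Y) = 2.0535 bits, so
I(X;Y) = 1.2069 + 0.9950 - 2.0535 = 0.1484 bits ✓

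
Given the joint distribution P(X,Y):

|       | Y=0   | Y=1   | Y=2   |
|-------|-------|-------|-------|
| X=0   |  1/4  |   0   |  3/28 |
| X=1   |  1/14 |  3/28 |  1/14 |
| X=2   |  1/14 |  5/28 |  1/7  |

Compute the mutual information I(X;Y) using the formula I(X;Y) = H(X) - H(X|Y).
0.2810 bits

I(X;Y) = H(X) - H(X|Y)

Marginal of X (row sums):
  P(X=0) = 1/4 + 0 + 3/28 = 5/14
  P(X=1) = 1/14 + 3/28 + 1/14 = 1/4
  P(X=2) = 1/14 + 5/28 + 1/7 = 11/28
H(X) = -[(5/14)·log₂(5/14) + (1/4)·log₂(1/4) + (11/28)·log₂(11/28)]
  = 0.530510 + 0.500000 + 0.529541 = 1.560051 bits

Marginal of Y (column sums):
  P(Y=0) = 1/4 + 1/14 + 1/14 = 11/28
  P(Y=1) = 0 + 3/28 + 5/28 = 2/7
  P(Y=2) = 3/28 + 1/14 + 1/7 = 9/28
H(X|Y) = Σ_y P(y)·H(X|Y=y):
  Y=0: P(Y=0) = 11/28, P(X|Y=0) = (7/11, 2/11, 2/11) → H(X|Y=0) = 1.309297
  Y=1: P(Y=1) = 2/7, P(X|Y=1) = (0, 3/8, 5/8) → H(X|Y=1) = 0.954434
  Y=2: P(Y=2) = 9/28, P(X|Y=2) = (1/3, 2/9, 4/9) → H(X|Y=2) = 1.530493
H(X|Y) = (11/28)·1.309297 + (2/7)·0.954434 + (9/28)·1.530493 = 1.279006 bits

I(X;Y) = H(X) - H(X|Y) = 1.560051 - 1.279006 = 0.2810 bits

Cross-check via I(X;Y) = H(X) + H(Y) - H(X,Y): computing H(Y) from the column sums and H(X,Y) from the 9 cells in the same way gives H(Y) = 1.572245 bits and H(X,Y) = 2.851251 bits, so
I(X;Y) = 1.560051 + 1.572245 - 2.851251 = 0.2810 bits ✓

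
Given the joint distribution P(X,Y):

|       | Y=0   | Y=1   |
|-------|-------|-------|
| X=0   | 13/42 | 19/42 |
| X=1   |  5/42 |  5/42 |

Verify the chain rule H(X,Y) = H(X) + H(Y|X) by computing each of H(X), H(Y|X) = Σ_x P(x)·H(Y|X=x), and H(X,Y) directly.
H(X) = 0.7919 bits, H(Y|X) = 0.9806 bits, H(X,Y) = 1.7724 bits

Marginal of X (row sums):
  P(X=0) = 13/42 + 19/42 = 16/21
  P(X=1) = 5/42 + 5/42 = 5/21
H(X) = -[(16/21)·log₂(16/21) + (5/21)·log₂(5/21)]
  = 0.29891 + 0.49295 = 0.7919 bits

H(Y|X) = Σ_x P(x)·H(Y|X=x):
  X=0: P(X=0) = 16/21, P(Y|X=0) = (13/32, 19/32) → H(Y|X=0) = 0.97449
  X=1: P(X=1) = 5/21, P(Y|X=1) = (1/2, 1/2) → H(Y|X=1) = 1.00000
H(Y|X) = (16/21)·0.97449 + (5/21)·1.00000 = 0.9806 bits

H(X,Y) = -Σ_{x,y} P(x,y) log₂ P(x,y). Per-cell terms -P(x,y)·log₂P(x,y):
  X=0: 0.52368, 0.51770
  X=1: 0.36552, 0.36552
Sum of the 4 terms: H(X,Y) = 1.7724 bits

Chain rule check:
  H(X) + H(Y|X) = 0.7919 + 0.9806 = 1.7725 bits
  H(X,Y) = 1.7724 bits
✓ Chain rule verified (Δ = 0.0001 is 4-dp rounding noise: each of the three values was rounded independently).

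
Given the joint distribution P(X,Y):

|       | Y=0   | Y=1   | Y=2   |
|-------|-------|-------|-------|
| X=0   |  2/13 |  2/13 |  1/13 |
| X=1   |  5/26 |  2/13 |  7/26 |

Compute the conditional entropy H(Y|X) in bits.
1.5369 bits

H(Y|X) = H(X,Y) - H(X)

H(X,Y) = -Σ_{x,y} P(x,y) log₂ P(x,y). Per-cell terms -P(x,y)·log₂P(x,y):
  X=0: 0.41545, 0.41545, 0.28465
  X=1: 0.45741, 0.41545, 0.50968
Sum of the 6 terms: H(X,Y) = 2.4981 bits

Marginal of X (row sums):
  P(X=0) = 2/13 + 2/13 + 1/13 = 5/13
  P(X=1) = 5/26 + 2/13 + 7/26 = 8/13
H(X) = -[(5/13)·log₂(5/13) + (8/13)·log₂(8/13)]
  = 0.53020 + 0.43104 = 0.9612 bits

H(Y|X) = H(X,Y) - H(X) = 2.4981 - 0.9612 = 1.5369 bits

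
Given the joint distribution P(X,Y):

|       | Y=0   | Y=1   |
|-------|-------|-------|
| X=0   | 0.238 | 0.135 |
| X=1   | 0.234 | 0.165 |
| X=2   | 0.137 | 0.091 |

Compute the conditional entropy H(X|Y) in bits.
1.5443 bits

H(X|Y) = H(X,Y) - H(Y)

H(X,Y) = -Σ_{x,y} P(x,y) log₂ P(x,y). Per-cell terms -P(x,y)·log₂P(x,y):
  X=0: 0.4929, 0.3900
  X=1: 0.4903, 0.4289
  X=2: 0.3929, 0.3147
Sum of the 6 terms: H(X,Y) = 2.5097 bits

Marginal of Y (column sums):
  P(Y=0) = 0.238 + 0.234 + 0.137 = 0.609
  P(Y=1) = 0.135 + 0.165 + 0.091 = 0.391
H(Y) = -[0.609·log₂(0.609) + 0.391·log₂(0.391)]
  = 0.4357 + 0.5297 = 0.9654 bits

H(X|Y) = H(X,Y) - H(Y) = 2.5097 - 0.9654 = 1.5443 bits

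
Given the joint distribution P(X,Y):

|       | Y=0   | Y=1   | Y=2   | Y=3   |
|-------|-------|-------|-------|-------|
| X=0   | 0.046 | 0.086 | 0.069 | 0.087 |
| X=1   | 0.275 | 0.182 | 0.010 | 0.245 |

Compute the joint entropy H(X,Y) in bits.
2.6045 bits

H(X,Y) = -Σ_{x,y} P(x,y) log₂ P(x,y). Per-cell terms -P(x,y)·log₂P(x,y):
  X=0: 0.2043, 0.3044, 0.2662, 0.3065
  X=1: 0.5122, 0.4474, 0.0664, 0.4971
Sum of the 8 terms: H(X,Y) = 2.6045 bits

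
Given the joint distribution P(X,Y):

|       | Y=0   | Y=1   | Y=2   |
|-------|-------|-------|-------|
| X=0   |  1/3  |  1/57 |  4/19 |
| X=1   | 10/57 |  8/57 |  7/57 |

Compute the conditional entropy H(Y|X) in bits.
1.3245 bits

H(Y|X) = H(X,Y) - H(X)

H(X,Y) = -Σ_{x,y} P(x,y) log₂ P(x,y). Per-cell terms -P(x,y)·log₂P(x,y):
  X=0: 0.52832, 0.10233, 0.47325
  X=1: 0.44052, 0.39760, 0.37156
Sum of the 6 terms: H(X,Y) = 2.3136 bits

Marginal of X (row sums):
  P(X=0) = 1/3 + 1/57 + 4/19 = 32/57
  P(X=1) = 10/57 + 8/57 + 7/57 = 25/57
H(X) = -[(32/57)·log₂(32/57) + (25/57)·log₂(25/57)]
  = 0.46759 + 0.52151 = 0.9891 bits

H(Y|X) = H(X,Y) - H(X) = 2.3136 - 0.9891 = 1.3245 bits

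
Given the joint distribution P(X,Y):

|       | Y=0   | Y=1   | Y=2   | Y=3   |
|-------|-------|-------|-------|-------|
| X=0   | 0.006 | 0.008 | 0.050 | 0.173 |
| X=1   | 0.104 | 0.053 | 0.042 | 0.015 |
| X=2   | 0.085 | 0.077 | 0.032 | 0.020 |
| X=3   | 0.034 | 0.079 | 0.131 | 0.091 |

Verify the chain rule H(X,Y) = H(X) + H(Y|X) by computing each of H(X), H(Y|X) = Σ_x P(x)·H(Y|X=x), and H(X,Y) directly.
H(X) = 1.9728 bits, H(Y|X) = 1.6412 bits, H(X,Y) = 3.6140 bits

Marginal of X (row sums):
  P(X=0) = 0.006 + 0.008 + 0.050 + 0.173 = 0.237
  P(X=1) = 0.104 + 0.053 + 0.042 + 0.015 = 0.214
  P(X=2) = 0.085 + 0.077 + 0.032 + 0.020 = 0.214
  P(X=3) = 0.034 + 0.079 + 0.131 + 0.091 = 0.335
H(X) = -[0.237·log₂(0.237) + 0.214·log₂(0.214) + 0.214·log₂(0.214) + 0.335·log₂(0.335)]
  = 0.492259 + 0.476004 + 0.476004 + 0.528552 = 1.9728 bits

H(Y|X) = Σ_x P(x)·H(Y|X=x):
  X=0: P(X=0) = 0.237, P(Y|X=0) = (2/79, 8/237, 50/237, 173/237) → H(Y|X=0) = 1.104383
  X=1: P(X=1) = 0.214, P(Y|X=1) = (52/107, 53/214, 21/107, 15/214) → H(Y|X=1) = 1.734429
  X=2: P(X=2) = 0.214, P(Y|X=2) = (85/214, 77/214, 16/107, 10/107) → H(Y|X=2) = 1.789227
  X=3: P(X=3) = 0.335, P(Y|X=3) = (34/335, 79/335, 131/335, 91/335) → H(Y|X=3) = 1.866942
H(Y|X) = 0.237·1.104383 + 0.214·1.734429 + 0.214·1.789227 + 0.335·1.866942 = 1.6412 bits

H(X,Y) = -Σ_{x,y} P(x,y) log₂ P(x,y). Per-cell terms -P(x,y)·log₂P(x,y):
  X=0: 0.044285, 0.055726, 0.216096, 0.437890
  X=1: 0.339596, 0.224607, 0.192086, 0.090883
  X=2: 0.302293, 0.284823, 0.158905, 0.112877
  X=3: 0.165863, 0.289298, 0.384139, 0.314677
Sum of the 16 terms: H(X,Y) = 3.6140 bits

Chain rule check:
  H(X) + H(Y|X) = 1.9728 + 1.6412 = 3.6140 bits
  H(X,Y) = 3.6140 bits
✓ Chain rule verified.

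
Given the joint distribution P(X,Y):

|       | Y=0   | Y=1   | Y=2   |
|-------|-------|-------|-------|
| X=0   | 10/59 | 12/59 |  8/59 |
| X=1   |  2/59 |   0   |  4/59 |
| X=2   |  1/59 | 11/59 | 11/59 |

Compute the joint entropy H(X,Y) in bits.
2.7242 bits

H(X,Y) = -Σ_{x,y} P(x,y) log₂ P(x,y). Per-cell terms -P(x,y)·log₂P(x,y):
  X=0: 0.4340, 0.4673, 0.3909
  X=1: 0.1655, 0.0000, 0.2632
  X=2: 0.0997, 0.4518, 0.4518
  (cells with P = 0 contribute 0)
Sum of the 9 terms: H(X,Y) = 2.7242 bits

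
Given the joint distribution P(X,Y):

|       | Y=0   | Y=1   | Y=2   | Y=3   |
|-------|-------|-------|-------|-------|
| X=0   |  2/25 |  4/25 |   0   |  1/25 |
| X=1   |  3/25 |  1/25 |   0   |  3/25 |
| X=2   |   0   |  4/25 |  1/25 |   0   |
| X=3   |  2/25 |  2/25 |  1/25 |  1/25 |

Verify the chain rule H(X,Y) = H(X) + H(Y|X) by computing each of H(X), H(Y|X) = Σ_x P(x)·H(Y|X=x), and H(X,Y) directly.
H(X) = 1.9870 bits, H(Y|X) = 1.3965 bits, H(X,Y) = 3.3835 bits

Marginal of X (row sums):
  P(X=0) = 2/25 + 4/25 + 0 + 1/25 = 7/25
  P(X=1) = 3/25 + 1/25 + 0 + 3/25 = 7/25
  P(X=2) = 0 + 4/25 + 1/25 + 0 = 1/5
  P(X=3) = 2/25 + 2/25 + 1/25 + 1/25 = 6/25
H(X) = -[(7/25)·log₂(7/25) + (7/25)·log₂(7/25) + (1/5)·log₂(1/5) + (6/25)·log₂(6/25)]
  = 0.51422 + 0.51422 + 0.46439 + 0.49413 = 1.9870 bits

H(Y|X) = Σ_x P(x)·H(Y|X=x):
  X=0: P(X=0) = 7/25, P(Y|X=0) = (2/7, 4/7, 0, 1/7) → H(Y|X=0) = 1.37878
  X=1: P(X=1) = 7/25, P(Y|X=1) = (3/7, 1/7, 0, 3/7) → H(Y|X=1) = 1.44882
  X=2: P(X=2) = 1/5, P(Y|X=2) = (0, 4/5, 1/5, 0) → H(Y|X=2) = 0.72193
  X=3: P(X=3) = 6/25, P(Y|X=3) = (1/3, 1/3, 1/6, 1/6) → H(Y|X=3) = 1.91830
H(Y|X) = (7/25)·1.37878 + (7/25)·1.44882 + (1/5)·0.72193 + (6/25)·1.91830 = 1.3965 bits

H(X,Y) = -Σ_{x,y} P(x,y) log₂ P(x,y). Per-cell terms -P(x,y)·log₂P(x,y):
  X=0: 0.29151, 0.42302, 0.00000, 0.18575
  X=1: 0.36707, 0.18575, 0.00000, 0.36707
  X=2: 0.00000, 0.42302, 0.18575, 0.00000
  X=3: 0.29151, 0.29151, 0.18575, 0.18575
  (cells with P = 0 contribute 0)
Sum of the 16 terms: H(X,Y) = 3.3835 bits

Chain rule check:
  H(X) + H(Y|X) = 1.9870 + 1.3965 = 3.3835 bits
  H(X,Y) = 3.3835 bits
✓ Chain rule verified.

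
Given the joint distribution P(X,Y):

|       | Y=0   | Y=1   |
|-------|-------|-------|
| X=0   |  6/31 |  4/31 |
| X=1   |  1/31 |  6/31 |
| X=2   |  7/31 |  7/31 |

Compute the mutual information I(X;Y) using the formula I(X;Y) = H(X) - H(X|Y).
0.0948 bits

I(X;Y) = H(X) - H(X|Y)

Marginal of X (row sums):
  P(X=0) = 6/31 + 4/31 = 10/31
  P(X=1) = 1/31 + 6/31 = 7/31
  P(X=2) = 7/31 + 7/31 = 14/31
H(X) = -[(10/31)·log₂(10/31) + (7/31)·log₂(7/31) + (14/31)·log₂(14/31)]
  = 0.52654 + 0.48477 + 0.51793 = 1.52924 bits

Marginal of Y (column sums):
  P(Y=0) = 6/31 + 1/31 + 7/31 = 14/31
  P(Y=1) = 4/31 + 6/31 + 7/31 = 17/31
H(X|Y) = Σ_y P(y)·H(X|Y=y):
  Y=0: P(Y=0) = 14/31, P(X|Y=0) = (3/7, 1/14, 1/2) → H(X|Y=0) = 1.29584
  Y=1: P(Y=1) = 17/31, P(X|Y=1) = (4/17, 6/17, 7/17) → H(X|Y=1) = 1.54857
H(X|Y) = (14/31)·1.29584 + (17/31)·1.54857 = 1.43443 bits

I(X;Y) = H(X) - H(X|Y) = 1.52924 - 1.43443 = 0.0948 bits

Cross-check via I(X;Y) = H(X) + H(Y) - H(X,Y): computing H(Y) from the column sums and H(X,Y) from the 6 cells in the same way gives H(Y) = 0.99323 bits and H(X,Y) = 2.42766 bits, so
I(X;Y) = 1.52924 + 0.99323 - 2.42766 = 0.0948 bits ✓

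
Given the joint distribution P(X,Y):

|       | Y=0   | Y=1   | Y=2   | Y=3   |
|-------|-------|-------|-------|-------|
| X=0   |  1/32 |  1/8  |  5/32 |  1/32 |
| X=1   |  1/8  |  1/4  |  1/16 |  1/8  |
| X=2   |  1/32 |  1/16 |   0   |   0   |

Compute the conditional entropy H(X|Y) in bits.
1.1395 bits

H(X|Y) = H(X,Y) - H(Y)

H(X,Y) = -Σ_{x,y} P(x,y) log₂ P(x,y). Per-cell terms -P(x,y)·log₂P(x,y):
  X=0: 0.15625, 0.37500, 0.41845, 0.15625
  X=1: 0.37500, 0.50000, 0.25000, 0.37500
  X=2: 0.15625, 0.25000, 0.00000, 0.00000
  (cells with P = 0 contribute 0)
Sum of the 12 terms: H(X,Y) = 3.0122 bits

Marginal of Y (column sums):
  P(Y=0) = 1/32 + 1/8 + 1/32 = 3/16
  P(Y=1) = 1/8 + 1/4 + 1/16 = 7/16
  P(Y=2) = 5/32 + 1/16 + 0 = 7/32
  P(Y=3) = 1/32 + 1/8 + 0 = 5/32
H(Y) = -[(3/16)·log₂(3/16) + (7/16)·log₂(7/16) + (7/32)·log₂(7/32) + (5/32)·log₂(5/32)]
  = 0.45282 + 0.52178 + 0.47964 + 0.41845 = 1.8727 bits

H(X|Y) = H(X,Y) - H(Y) = 3.0122 - 1.8727 = 1.1395 bits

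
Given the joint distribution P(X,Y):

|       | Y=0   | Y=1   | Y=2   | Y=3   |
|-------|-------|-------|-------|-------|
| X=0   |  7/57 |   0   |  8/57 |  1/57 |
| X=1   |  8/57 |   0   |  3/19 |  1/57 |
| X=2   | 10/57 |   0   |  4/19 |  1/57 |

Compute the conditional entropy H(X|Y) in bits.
1.5669 bits

H(X|Y) = H(X,Y) - H(Y)

H(X,Y) = -Σ_{x,y} P(x,y) log₂ P(x,y). Per-cell terms -P(x,y)·log₂P(x,y):
  X=0: 0.37156, 0.00000, 0.39760, 0.10233
  X=1: 0.39760, 0.00000, 0.42047, 0.10233
  X=2: 0.44052, 0.00000, 0.47325, 0.10233
  (cells with P = 0 contribute 0)
Sum of the 12 terms: H(X,Y) = 2.8080 bits

Marginal of Y (column sums):
  P(Y=0) = 7/57 + 8/57 + 10/57 = 25/57
  P(Y=1) = 0 + 0 + 0 = 0
  P(Y=2) = 8/57 + 3/19 + 4/19 = 29/57
  P(Y=3) = 1/57 + 1/57 + 1/57 = 1/19
H(Y) = -[(25/57)·log₂(25/57) + (29/57)·log₂(29/57) + (1/19)·log₂(1/19)]   (outcomes with P = 0 contribute 0)
  = 0.52151 + 0.49601 + 0.22358 = 1.2411 bits

H(X|Y) = H(X,Y) - H(Y) = 2.8080 - 1.2411 = 1.5669 bits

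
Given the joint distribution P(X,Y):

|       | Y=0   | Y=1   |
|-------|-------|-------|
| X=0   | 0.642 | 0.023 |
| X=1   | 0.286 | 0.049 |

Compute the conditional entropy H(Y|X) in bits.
0.3454 bits

H(Y|X) = H(X,Y) - H(X)

H(X,Y) = -Σ_{x,y} P(x,y) log₂ P(x,y). Per-cell terms -P(x,y)·log₂P(x,y):
  X=0: 0.41047, 0.12517
  X=1: 0.51649, 0.21320
Sum of the 4 terms: H(X,Y) = 1.26533 bits

Marginal of X (row sums):
  P(X=0) = 0.642 + 0.023 = 0.665
  P(X=1) = 0.286 + 0.049 = 0.335
H(X) = -[0.665·log₂(0.665) + 0.335·log₂(0.335)]
  = 0.39140 + 0.52855 = 0.91995 bits

H(Y|X) = H(X,Y) - H(X) = 1.26533 - 0.91995 = 0.3454 bits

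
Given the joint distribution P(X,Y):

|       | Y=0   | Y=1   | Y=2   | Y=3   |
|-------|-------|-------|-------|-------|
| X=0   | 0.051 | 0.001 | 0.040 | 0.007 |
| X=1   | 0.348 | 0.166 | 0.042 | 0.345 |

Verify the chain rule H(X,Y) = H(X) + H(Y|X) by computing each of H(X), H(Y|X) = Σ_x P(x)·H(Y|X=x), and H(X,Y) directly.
H(X) = 0.4658 bits, H(Y|X) = 1.6808 bits, H(X,Y) = 2.1466 bits

Marginal of X (row sums):
  P(X=0) = 0.051 + 0.001 + 0.040 + 0.007 = 0.099
  P(X=1) = 0.348 + 0.166 + 0.042 + 0.345 = 0.901
H(X) = -[0.099·log₂(0.099) + 0.901·log₂(0.901)]
  = 0.33031 + 0.13551 = 0.4658 bits

H(Y|X) = Σ_x P(x)·H(Y|X=x):
  X=0: P(X=0) = 0.099, P(Y|X=0) = (17/33, 1/99, 40/99, 7/99) → H(Y|X=0) = 1.35842
  X=1: P(X=1) = 0.901, P(Y|X=1) = (348/901, 166/901, 42/901, 345/901) → H(Y|X=1) = 1.71618
H(Y|X) = 0.099·1.35842 + 0.901·1.71618 = 1.6808 bits

H(X,Y) = -Σ_{x,y} P(x,y) log₂ P(x,y). Per-cell terms -P(x,y)·log₂P(x,y):
  X=0: 0.21896, 0.00997, 0.18575, 0.05011
  X=1: 0.52995, 0.43006, 0.19209, 0.52969
Sum of the 8 terms: H(X,Y) = 2.1466 bits

Chain rule check:
  H(X) + H(Y|X) = 0.4658 + 1.6808 = 2.1466 bits
  H(X,Y) = 2.1466 bits
✓ Chain rule verified.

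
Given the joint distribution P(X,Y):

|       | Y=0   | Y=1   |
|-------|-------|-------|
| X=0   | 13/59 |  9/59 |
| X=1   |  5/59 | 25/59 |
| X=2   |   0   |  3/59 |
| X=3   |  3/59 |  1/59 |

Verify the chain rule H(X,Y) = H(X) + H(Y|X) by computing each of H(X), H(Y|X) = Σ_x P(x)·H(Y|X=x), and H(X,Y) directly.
H(X) = 1.5086 bits, H(Y|X) = 0.7495 bits, H(X,Y) = 2.2581 bits

Marginal of X (row sums):
  P(X=0) = 13/59 + 9/59 = 22/59
  P(X=1) = 5/59 + 25/59 = 30/59
  P(X=2) = 0 + 3/59 = 3/59
  P(X=3) = 3/59 + 1/59 = 4/59
H(X) = -[(22/59)·log₂(22/59) + (30/59)·log₂(30/59) + (3/59)·log₂(3/59) + (4/59)·log₂(4/59)]
  = 0.53069 + 0.49615 + 0.21853 + 0.26323 = 1.5086 bits

H(Y|X) = Σ_x P(x)·H(Y|X=x):
  X=0: P(X=0) = 22/59, P(Y|X=0) = (13/22, 9/22) → H(Y|X=0) = 0.97602
  X=1: P(X=1) = 30/59, P(Y|X=1) = (1/6, 5/6) → H(Y|X=1) = 0.65002
  X=2: P(X=2) = 3/59, P(Y|X=2) = (0, 1) → H(Y|X=2) = 0.00000
  X=3: P(X=3) = 4/59, P(Y|X=3) = (3/4, 1/4) → H(Y|X=3) = 0.81128
H(Y|X) = (22/59)·0.97602 + (30/59)·0.65002 + (3/59)·0.00000 + (4/59)·0.81128 = 0.7495 bits

H(X,Y) = -Σ_{x,y} P(x,y) log₂ P(x,y). Per-cell terms -P(x,y)·log₂P(x,y):
  X=0: 0.48082, 0.41380
  X=1: 0.30176, 0.52491
  X=2: 0.00000, 0.21853
  X=3: 0.21853, 0.09971
  (cells with P = 0 contribute 0)
Sum of the 8 terms: H(X,Y) = 2.2581 bits

Chain rule check:
  H(X) + H(Y|X) = 1.5086 + 0.7495 = 2.2581 bits
  H(X,Y) = 2.2581 bits
✓ Chain rule verified.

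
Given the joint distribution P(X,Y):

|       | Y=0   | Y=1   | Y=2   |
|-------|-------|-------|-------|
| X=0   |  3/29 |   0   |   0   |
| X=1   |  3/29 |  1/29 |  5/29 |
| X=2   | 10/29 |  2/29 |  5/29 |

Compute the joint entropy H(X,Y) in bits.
2.5149 bits

H(X,Y) = -Σ_{x,y} P(x,y) log₂ P(x,y). Per-cell terms -P(x,y)·log₂P(x,y):
  X=0: 0.33859, 0.00000, 0.00000
  X=1: 0.33859, 0.16752, 0.43725
  X=2: 0.52967, 0.26607, 0.43725
  (cells with P = 0 contribute 0)
Sum of the 9 terms: H(X,Y) = 2.5149 bits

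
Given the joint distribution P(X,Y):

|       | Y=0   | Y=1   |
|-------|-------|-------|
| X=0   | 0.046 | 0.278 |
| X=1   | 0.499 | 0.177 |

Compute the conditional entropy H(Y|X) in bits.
0.7517 bits

H(Y|X) = H(X,Y) - H(X)

H(X,Y) = -Σ_{x,y} P(x,y) log₂ P(x,y). Per-cell terms -P(x,y)·log₂P(x,y):
  X=0: 0.20434, 0.51342
  X=1: 0.50044, 0.44218
Sum of the 4 terms: H(X,Y) = 1.6604 bits

Marginal of X (row sums):
  P(X=0) = 0.046 + 0.278 = 0.324
  P(X=1) = 0.499 + 0.177 = 0.676
H(X) = -[0.324·log₂(0.324) + 0.676·log₂(0.676)]
  = 0.52680 + 0.38188 = 0.9087 bits

H(Y|X) = H(X,Y) - H(X) = 1.6604 - 0.9087 = 0.7517 bits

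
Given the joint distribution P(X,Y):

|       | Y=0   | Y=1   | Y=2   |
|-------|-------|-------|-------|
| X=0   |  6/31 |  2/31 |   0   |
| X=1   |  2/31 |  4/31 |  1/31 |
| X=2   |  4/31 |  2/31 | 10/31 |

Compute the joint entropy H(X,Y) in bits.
2.6726 bits

H(X,Y) = -Σ_{x,y} P(x,y) log₂ P(x,y). Per-cell terms -P(x,y)·log₂P(x,y):
  X=0: 0.4586, 0.2551, 0.0000
  X=1: 0.2551, 0.3812, 0.1598
  X=2: 0.3812, 0.2551, 0.5265
  (cells with P = 0 contribute 0)
Sum of the 9 terms: H(X,Y) = 2.6726 bits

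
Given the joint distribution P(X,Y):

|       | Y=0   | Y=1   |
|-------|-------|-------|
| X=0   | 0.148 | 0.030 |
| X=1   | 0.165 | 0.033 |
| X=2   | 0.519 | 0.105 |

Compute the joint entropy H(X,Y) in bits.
1.9835 bits

H(X,Y) = -Σ_{x,y} P(x,y) log₂ P(x,y). Per-cell terms -P(x,y)·log₂P(x,y):
  X=0: 0.4079, 0.1518
  X=1: 0.4289, 0.1624
  X=2: 0.4911, 0.3414
Sum of the 6 terms: H(X,Y) = 1.9835 bits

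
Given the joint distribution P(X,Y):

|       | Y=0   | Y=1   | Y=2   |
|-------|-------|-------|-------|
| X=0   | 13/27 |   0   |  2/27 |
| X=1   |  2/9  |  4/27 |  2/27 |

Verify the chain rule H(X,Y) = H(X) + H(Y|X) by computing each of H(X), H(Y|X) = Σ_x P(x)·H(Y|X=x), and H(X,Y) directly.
H(X) = 0.9911 bits, H(Y|X) = 0.9632 bits, H(X,Y) = 1.9543 bits

Marginal of X (row sums):
  P(X=0) = 13/27 + 0 + 2/27 = 5/9
  P(X=1) = 2/9 + 4/27 + 2/27 = 4/9
H(X) = -[(5/9)·log₂(5/9) + (4/9)·log₂(4/9)]
  = 0.47111 + 0.51997 = 0.9911 bits

H(Y|X) = Σ_x P(x)·H(Y|X=x):
  X=0: P(X=0) = 5/9, P(Y|X=0) = (13/15, 0, 2/15) → H(Y|X=0) = 0.56651
  X=1: P(X=1) = 4/9, P(Y|X=1) = (1/2, 1/3, 1/6) → H(Y|X=1) = 1.45915
H(Y|X) = (5/9)·0.56651 + (4/9)·1.45915 = 0.9632 bits

H(X,Y) = -Σ_{x,y} P(x,y) log₂ P(x,y). Per-cell terms -P(x,y)·log₂P(x,y):
  X=0: 0.50770, 0.00000, 0.27814
  X=1: 0.48221, 0.40813, 0.27814
  (cells with P = 0 contribute 0)
Sum of the 6 terms: H(X,Y) = 1.9543 bits

Chain rule check:
  H(X) + H(Y|X) = 0.9911 + 0.9632 = 1.9543 bits
  H(X,Y) = 1.9543 bits
✓ Chain rule verified.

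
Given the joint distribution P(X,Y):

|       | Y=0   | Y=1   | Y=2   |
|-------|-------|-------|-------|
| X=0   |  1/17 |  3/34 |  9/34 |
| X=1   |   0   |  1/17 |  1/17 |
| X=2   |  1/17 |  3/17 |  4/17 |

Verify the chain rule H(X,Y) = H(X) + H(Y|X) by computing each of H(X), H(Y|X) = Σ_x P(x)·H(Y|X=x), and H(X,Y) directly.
H(X) = 1.4021 bits, H(Y|X) = 1.3091 bits, H(X,Y) = 2.7112 bits

Marginal of X (row sums):
  P(X=0) = 1/17 + 3/34 + 9/34 = 7/17
  P(X=1) = 0 + 1/17 + 1/17 = 2/17
  P(X=2) = 1/17 + 3/17 + 4/17 = 8/17
H(X) = -[(7/17)·log₂(7/17) + (2/17)·log₂(2/17) + (8/17)·log₂(8/17)]
  = 0.52710 + 0.36323 + 0.51175 = 1.4021 bits

H(Y|X) = Σ_x P(x)·H(Y|X=x):
  X=0: P(X=0) = 7/17, P(Y|X=0) = (1/7, 3/14, 9/14) → H(Y|X=0) = 1.28705
  X=1: P(X=1) = 2/17, P(Y|X=1) = (0, 1/2, 1/2) → H(Y|X=1) = 1.00000
  X=2: P(X=2) = 8/17, P(Y|X=2) = (1/8, 3/8, 1/2) → H(Y|X=2) = 1.40564
H(Y|X) = (7/17)·1.28705 + (2/17)·1.00000 + (8/17)·1.40564 = 1.3091 bits

H(X,Y) = -Σ_{x,y} P(x,y) log₂ P(x,y). Per-cell terms -P(x,y)·log₂P(x,y):
  X=0: 0.24044, 0.30904, 0.50758
  X=1: 0.00000, 0.24044, 0.24044
  X=2: 0.24044, 0.44162, 0.49117
  (cells with P = 0 contribute 0)
Sum of the 9 terms: H(X,Y) = 2.7112 bits

Chain rule check:
  H(X) + H(Y|X) = 1.4021 + 1.3091 = 2.7112 bits
  H(X,Y) = 2.7112 bits
✓ Chain rule verified.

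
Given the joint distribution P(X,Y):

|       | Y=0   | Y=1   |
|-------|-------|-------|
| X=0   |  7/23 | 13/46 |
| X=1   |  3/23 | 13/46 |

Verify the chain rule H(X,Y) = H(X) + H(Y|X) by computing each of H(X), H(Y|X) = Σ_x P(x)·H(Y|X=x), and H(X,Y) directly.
H(X) = 0.9781 bits, H(Y|X) = 0.9580 bits, H(X,Y) = 1.9361 bits

Marginal of X (row sums):
  P(X=0) = 7/23 + 13/46 = 27/46
  P(X=1) = 3/23 + 13/46 = 19/46
H(X) = -[(27/46)·log₂(27/46) + (19/46)·log₂(19/46)]
  = 0.45118 + 0.52689 = 0.9781 bits

H(Y|X) = Σ_x P(x)·H(Y|X=x):
  X=0: P(X=0) = 27/46, P(Y|X=0) = (14/27, 13/27) → H(Y|X=0) = 0.99901
  X=1: P(X=1) = 19/46, P(Y|X=1) = (6/19, 13/19) → H(Y|X=1) = 0.89974
H(Y|X) = (27/46)·0.99901 + (19/46)·0.89974 = 0.9580 bits

H(X,Y) = -Σ_{x,y} P(x,y) log₂ P(x,y). Per-cell terms -P(x,y)·log₂P(x,y):
  X=0: 0.52232, 0.51523
  X=1: 0.38330, 0.51523
Sum of the 4 terms: H(X,Y) = 1.9361 bits

Chain rule check:
  H(X) + H(Y|X) = 0.9781 + 0.9580 = 1.9361 bits
  H(X,Y) = 1.9361 bits
✓ Chain rule verified.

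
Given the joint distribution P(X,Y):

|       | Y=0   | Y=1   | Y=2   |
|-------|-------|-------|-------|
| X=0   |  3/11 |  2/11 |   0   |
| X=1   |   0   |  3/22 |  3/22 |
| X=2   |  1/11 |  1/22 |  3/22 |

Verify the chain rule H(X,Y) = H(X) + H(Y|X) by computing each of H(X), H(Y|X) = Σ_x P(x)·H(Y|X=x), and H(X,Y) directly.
H(X) = 1.5395 bits, H(Y|X) = 1.1120 bits, H(X,Y) = 2.6515 bits

Marginal of X (row sums):
  P(X=0) = 3/11 + 2/11 + 0 = 5/11
  P(X=1) = 0 + 3/22 + 3/22 = 3/11
  P(X=2) = 1/11 + 1/22 + 3/22 = 3/11
H(X) = -[(5/11)·log₂(5/11) + (3/11)·log₂(3/11) + (3/11)·log₂(3/11)]
  = 0.51705 + 0.51122 + 0.51122 = 1.5395 bits

H(Y|X) = Σ_x P(x)·H(Y|X=x):
  X=0: P(X=0) = 5/11, P(Y|X=0) = (3/5, 2/5, 0) → H(Y|X=0) = 0.97095
  X=1: P(X=1) = 3/11, P(Y|X=1) = (0, 1/2, 1/2) → H(Y|X=1) = 1.00000
  X=2: P(X=2) = 3/11, P(Y|X=2) = (1/3, 1/6, 1/2) → H(Y|X=2) = 1.45915
H(Y|X) = (5/11)·0.97095 + (3/11)·1.00000 + (3/11)·1.45915 = 1.1120 bits

H(X,Y) = -Σ_{x,y} P(x,y) log₂ P(x,y). Per-cell terms -P(x,y)·log₂P(x,y):
  X=0: 0.51122, 0.44717, 0.00000
  X=1: 0.00000, 0.39197, 0.39197
  X=2: 0.31449, 0.20270, 0.39197
  (cells with P = 0 contribute 0)
Sum of the 9 terms: H(X,Y) = 2.6515 bits

Chain rule check:
  H(X) + H(Y|X) = 1.5395 + 1.1120 = 2.6515 bits
  H(X,Y) = 2.6515 bits
✓ Chain rule verified.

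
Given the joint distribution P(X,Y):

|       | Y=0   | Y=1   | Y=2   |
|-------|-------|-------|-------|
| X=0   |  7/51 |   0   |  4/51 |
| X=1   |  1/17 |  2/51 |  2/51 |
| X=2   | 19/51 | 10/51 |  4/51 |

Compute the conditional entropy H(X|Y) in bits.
1.1526 bits

H(X|Y) = H(X,Y) - H(Y)

H(X,Y) = -Σ_{x,y} P(x,y) log₂ P(x,y). Per-cell terms -P(x,y)·log₂P(x,y):
  X=0: 0.39324, 0.00000, 0.28803
  X=1: 0.24044, 0.18323, 0.18323
  X=2: 0.53070, 0.46088, 0.28803
  (cells with P = 0 contribute 0)
Sum of the 9 terms: H(X,Y) = 2.5678 bits

Marginal of Y (column sums):
  P(Y=0) = 7/51 + 1/17 + 19/51 = 29/51
  P(Y=1) = 0 + 2/51 + 10/51 = 4/17
  P(Y=2) = 4/51 + 2/51 + 4/51 = 10/51
H(Y) = -[(29/51)·log₂(29/51) + (4/17)·log₂(4/17) + (10/51)·log₂(10/51)]
  = 0.46312 + 0.49117 + 0.46088 = 1.4152 bits

H(X|Y) = H(X,Y) - H(Y) = 2.5678 - 1.4152 = 1.1526 bits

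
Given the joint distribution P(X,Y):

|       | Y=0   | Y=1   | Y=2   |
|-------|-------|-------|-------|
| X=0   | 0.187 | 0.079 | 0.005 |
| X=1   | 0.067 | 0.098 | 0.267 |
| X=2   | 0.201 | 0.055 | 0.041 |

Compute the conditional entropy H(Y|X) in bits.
1.2088 bits

H(Y|X) = H(X,Y) - H(X)

H(X,Y) = -Σ_{x,y} P(x,y) log₂ P(x,y). Per-cell terms -P(x,y)·log₂P(x,y):
  X=0: 0.4523324, 0.2892983, 0.0382193
  X=1: 0.2612796, 0.3284053, 0.5086586
  X=2: 0.4652613, 0.2301434, 0.1889375
Sum of the 9 terms: H(X,Y) = 2.762536 bits

Marginal of X (row sums):
  P(X=0) = 0.187 + 0.079 + 0.005 = 0.271
  P(X=1) = 0.067 + 0.098 + 0.267 = 0.432
  P(X=2) = 0.201 + 0.055 + 0.041 = 0.297
H(X) = -[0.271·log₂(0.271) + 0.432·log₂(0.432) + 0.297·log₂(0.297)]
  = 0.5104652 + 0.5231074 + 0.5201852 = 1.553758 bits

H(Y|X) = H(X,Y) - H(X) = 2.762536 - 1.553758 = 1.2088 bits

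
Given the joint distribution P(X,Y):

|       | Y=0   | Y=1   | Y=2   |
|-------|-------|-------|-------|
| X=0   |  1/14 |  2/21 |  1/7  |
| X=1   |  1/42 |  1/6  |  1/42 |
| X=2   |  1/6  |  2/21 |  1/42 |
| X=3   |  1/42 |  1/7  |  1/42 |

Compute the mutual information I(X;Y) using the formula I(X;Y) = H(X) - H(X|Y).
0.2408 bits

I(X;Y) = H(X) - H(X|Y)

Marginal of X (row sums):
  P(X=0) = 1/14 + 2/21 + 1/7 = 13/42
  P(X=1) = 1/42 + 1/6 + 1/42 = 3/14
  P(X=2) = 1/6 + 2/21 + 1/42 = 2/7
  P(X=3) = 1/42 + 1/7 + 1/42 = 4/21
H(X) = -[(13/42)·log₂(13/42) + (3/14)·log₂(3/14) + (2/7)·log₂(2/7) + (4/21)·log₂(4/21)]
  = 0.5237 + 0.4762 + 0.5164 + 0.4557 = 1.9720 bits

Marginal of Y (column sums):
  P(Y=0) = 1/14 + 1/42 + 1/6 + 1/42 = 2/7
  P(Y=1) = 2/21 + 1/6 + 2/21 + 1/7 = 1/2
  P(Y=2) = 1/7 + 1/42 + 1/42 + 1/42 = 3/14
H(X|Y) = Σ_y P(y)·H(X|Y=y):
  Y=0: P(Y=0) = 2/7, P(X|Y=0) = (1/4, 1/12, 7/12, 1/12) → H(X|Y=0) = 1.5511
  Y=1: P(Y=1) = 1/2, P(X|Y=1) = (4/21, 1/3, 4/21, 2/7) → H(X|Y=1) = 1.9561
  Y=2: P(Y=2) = 3/14, P(X|Y=2) = (2/3, 1/9, 1/9, 1/9) → H(X|Y=2) = 1.4466
H(X|Y) = (2/7)·1.5511 + (1/2)·1.9561 + (3/14)·1.4466 = 1.7312 bits

I(X;Y) = H(X) - H(X|Y) = 1.9720 - 1.7312 = 0.2408 bits

Cross-check via I(X;Y) = H(X) + H(Y) - H(X,Y): computing H(Y) from the column sums and H(X,Y) from the 12 cells in the same way gives H(Y) = 1.4926 bits and H(X,Y) = 3.2238 bits, so
I(X;Y) = 1.9720 + 1.4926 - 3.2238 = 0.2408 bits ✓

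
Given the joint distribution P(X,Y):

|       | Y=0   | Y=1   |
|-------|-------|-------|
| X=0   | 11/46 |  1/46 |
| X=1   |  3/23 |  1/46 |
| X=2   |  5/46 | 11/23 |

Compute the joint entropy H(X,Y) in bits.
1.9740 bits

H(X,Y) = -Σ_{x,y} P(x,y) log₂ P(x,y). Per-cell terms -P(x,y)·log₂P(x,y):
  X=0: 0.4936, 0.1201
  X=1: 0.3833, 0.1201
  X=2: 0.3480, 0.5089
Sum of the 6 terms: H(X,Y) = 1.9740 bits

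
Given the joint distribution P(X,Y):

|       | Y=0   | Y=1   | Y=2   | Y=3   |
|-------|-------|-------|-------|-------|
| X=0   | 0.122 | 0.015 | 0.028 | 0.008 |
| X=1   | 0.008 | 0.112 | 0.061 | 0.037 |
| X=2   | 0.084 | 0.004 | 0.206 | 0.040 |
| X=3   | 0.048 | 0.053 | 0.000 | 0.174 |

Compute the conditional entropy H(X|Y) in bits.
1.3741 bits

H(X|Y) = H(X,Y) - H(Y)

H(X,Y) = -Σ_{x,y} P(x,y) log₂ P(x,y). Per-cell terms -P(x,y)·log₂P(x,y):
  X=0: 0.37028, 0.09088, 0.14444, 0.05573
  X=1: 0.05573, 0.35374, 0.24614, 0.17598
  X=2: 0.30017, 0.03186, 0.46953, 0.18575
  X=3: 0.21028, 0.22461, 0.00000, 0.43897
  (cells with P = 0 contribute 0)
Sum of the 16 terms: H(X,Y) = 3.3541 bits

Marginal of Y (column sums):
  P(Y=0) = 0.122 + 0.008 + 0.084 + 0.048 = 0.262
  P(Y=1) = 0.015 + 0.112 + 0.004 + 0.053 = 0.184
  P(Y=2) = 0.028 + 0.061 + 0.206 + 0.000 = 0.295
  P(Y=3) = 0.008 + 0.037 + 0.040 + 0.174 = 0.259
H(Y) = -[0.262·log₂(0.262) + 0.184·log₂(0.184) + 0.295·log₂(0.295) + 0.259·log₂(0.259)]
  = 0.50628 + 0.44937 + 0.51956 + 0.50478 = 1.9800 bits

H(X|Y) = H(X,Y) - H(Y) = 3.3541 - 1.9800 = 1.3741 bits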